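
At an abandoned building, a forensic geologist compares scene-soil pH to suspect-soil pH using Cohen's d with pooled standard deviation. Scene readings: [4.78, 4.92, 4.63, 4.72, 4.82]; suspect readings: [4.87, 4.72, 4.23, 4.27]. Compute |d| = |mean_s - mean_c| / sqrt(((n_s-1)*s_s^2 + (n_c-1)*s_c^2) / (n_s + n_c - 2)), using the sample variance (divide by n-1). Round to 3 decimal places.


Pooled-variance Cohen's d for soil pH comparison:
Scene mean = 23.87 / 5 = 4.774
Suspect mean = 18.09 / 4 = 4.5225
Scene sample variance s_s^2 = 0.01178
Suspect sample variance s_c^2 = 0.103025
Pooled variance = ((n_s-1)*s_s^2 + (n_c-1)*s_c^2) / (n_s + n_c - 2) = 0.050885
Pooled SD = sqrt(0.050885) = 0.225577
Mean difference = 0.2515
|d| = |0.2515| / 0.225577 = 1.115

1.115


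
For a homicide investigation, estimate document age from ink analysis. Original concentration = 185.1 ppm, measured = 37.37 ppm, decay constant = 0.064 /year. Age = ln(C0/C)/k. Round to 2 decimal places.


Document age estimation:
C0/C = 185.1 / 37.37 = 4.953171
ln(C0/C) = 1.600028
t = 1.600028 / 0.064 = 25.00 years

25.00


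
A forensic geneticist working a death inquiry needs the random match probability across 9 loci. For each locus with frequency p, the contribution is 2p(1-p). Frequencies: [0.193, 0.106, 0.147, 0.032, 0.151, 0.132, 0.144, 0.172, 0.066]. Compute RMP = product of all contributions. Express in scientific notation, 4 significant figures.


Computing RMP for 9 loci:
Locus 1: 2 * 0.193 * 0.807 = 0.311502
Locus 2: 2 * 0.106 * 0.894 = 0.189528
Locus 3: 2 * 0.147 * 0.853 = 0.250782
Locus 4: 2 * 0.032 * 0.968 = 0.061952
Locus 5: 2 * 0.151 * 0.849 = 0.256398
Locus 6: 2 * 0.132 * 0.868 = 0.229152
Locus 7: 2 * 0.144 * 0.856 = 0.246528
Locus 8: 2 * 0.172 * 0.828 = 0.284832
Locus 9: 2 * 0.066 * 0.934 = 0.123288
RMP = 4.666e-07

4.666e-07


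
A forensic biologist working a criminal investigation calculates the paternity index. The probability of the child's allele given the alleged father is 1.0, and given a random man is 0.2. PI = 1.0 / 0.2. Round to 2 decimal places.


Paternity Index calculation:
PI = P(allele|father) / P(allele|random)
PI = 1.0 / 0.2
PI = 5.00

5.00


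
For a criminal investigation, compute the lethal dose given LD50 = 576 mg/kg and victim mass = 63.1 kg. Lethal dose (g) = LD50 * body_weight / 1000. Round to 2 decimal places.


Lethal dose calculation:
Lethal dose = LD50 * body_weight / 1000
= 576 * 63.1 / 1000
= 36345.6 / 1000
= 36.35 g

36.35


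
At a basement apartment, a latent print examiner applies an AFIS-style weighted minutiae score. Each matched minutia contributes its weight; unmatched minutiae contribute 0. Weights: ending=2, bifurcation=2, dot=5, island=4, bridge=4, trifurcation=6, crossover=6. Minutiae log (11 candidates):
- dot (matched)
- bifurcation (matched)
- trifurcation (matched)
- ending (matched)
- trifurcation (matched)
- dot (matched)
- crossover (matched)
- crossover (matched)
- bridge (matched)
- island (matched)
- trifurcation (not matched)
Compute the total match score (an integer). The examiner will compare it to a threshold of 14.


Weighted minutiae match score:
  dot: matched, +5 (running total 5)
  bifurcation: matched, +2 (running total 7)
  trifurcation: matched, +6 (running total 13)
  ending: matched, +2 (running total 15)
  trifurcation: matched, +6 (running total 21)
  dot: matched, +5 (running total 26)
  crossover: matched, +6 (running total 32)
  crossover: matched, +6 (running total 38)
  bridge: matched, +4 (running total 42)
  island: matched, +4 (running total 46)
  trifurcation: not matched, +0
Total score = 46
Threshold = 14; verdict = identification

46


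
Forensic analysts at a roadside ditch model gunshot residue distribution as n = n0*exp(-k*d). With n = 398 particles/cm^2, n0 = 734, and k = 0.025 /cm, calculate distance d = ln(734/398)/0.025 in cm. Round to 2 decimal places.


GSR distance calculation:
n0/n = 734 / 398 = 1.844221
ln(n0/n) = 0.612057
d = 0.612057 / 0.025 = 24.48 cm

24.48


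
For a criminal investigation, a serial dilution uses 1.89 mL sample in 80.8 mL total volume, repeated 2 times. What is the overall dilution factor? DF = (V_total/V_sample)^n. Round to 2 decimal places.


Dilution factor calculation:
Single dilution = V_total / V_sample = 80.8 / 1.89 ≈ 42.751323
Number of dilutions = 2
Total DF = (80.8 / 1.89)^2 (full precision, rounded at the end) = 1827.68

1827.68


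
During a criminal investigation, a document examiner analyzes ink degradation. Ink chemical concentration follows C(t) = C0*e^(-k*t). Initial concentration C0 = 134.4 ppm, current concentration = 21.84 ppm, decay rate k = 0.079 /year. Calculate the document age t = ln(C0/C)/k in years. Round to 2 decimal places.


Document age estimation:
C0/C = 134.4 / 21.84 = 6.153846
ln(C0/C) = 1.817077
t = 1.817077 / 0.079 = 23.00 years

23.00


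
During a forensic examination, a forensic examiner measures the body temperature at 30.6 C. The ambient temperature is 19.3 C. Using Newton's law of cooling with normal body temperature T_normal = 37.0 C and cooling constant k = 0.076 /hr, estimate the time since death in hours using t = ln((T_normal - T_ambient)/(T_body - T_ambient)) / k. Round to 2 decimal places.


Using Newton's law of cooling:
t = ln((T_normal - T_ambient) / (T_body - T_ambient)) / k
T_normal - T_ambient = 17.7
T_body - T_ambient = 11.3
Ratio = 1.566372
ln(ratio) = 0.448762
t = 0.448762 / 0.076 = 5.90 hours

5.90


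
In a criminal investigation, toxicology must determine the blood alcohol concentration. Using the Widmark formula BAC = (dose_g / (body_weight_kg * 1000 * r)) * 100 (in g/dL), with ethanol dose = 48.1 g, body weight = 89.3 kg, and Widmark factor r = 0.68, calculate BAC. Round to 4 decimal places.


Applying the Widmark formula:
BAC = (dose_g / (body_wt * 1000 * r)) * 100
Denominator = 89.3 * 1000 * 0.68 = 60724
BAC = (48.1 / 60724) * 100
BAC = 0.0792 g/dL

0.0792


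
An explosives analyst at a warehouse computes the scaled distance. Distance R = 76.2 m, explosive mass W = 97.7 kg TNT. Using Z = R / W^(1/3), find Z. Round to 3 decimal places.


Scaled distance calculation:
W^(1/3) = 97.7^(1/3) = 4.605727
Z = R / W^(1/3) = 76.2 / 4.605727
Z = 16.545 m/kg^(1/3)

16.545


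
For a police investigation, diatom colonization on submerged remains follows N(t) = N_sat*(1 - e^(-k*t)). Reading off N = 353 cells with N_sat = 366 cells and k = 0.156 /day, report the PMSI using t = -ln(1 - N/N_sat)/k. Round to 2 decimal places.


PMSI from diatom colonization curve:
N / N_sat = 353 / 366 = 0.964481
1 - N/N_sat = 0.035519
ln(1 - N/N_sat) = -3.337688
t = -ln(1 - N/N_sat) / k = -(-3.337688) / 0.156 = 21.40 days

21.40


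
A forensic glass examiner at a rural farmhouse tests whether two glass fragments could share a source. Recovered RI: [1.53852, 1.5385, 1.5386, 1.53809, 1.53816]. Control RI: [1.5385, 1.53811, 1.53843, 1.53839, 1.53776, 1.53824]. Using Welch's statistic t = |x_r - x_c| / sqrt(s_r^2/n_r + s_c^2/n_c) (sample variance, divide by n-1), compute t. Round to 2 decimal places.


Welch's t-criterion for glass RI comparison:
Recovered mean = sum / n_r = 7.69187 / 5 = 1.538374
Control mean = sum / n_c = 9.22943 / 6 = 1.5382383
Recovered sample variance s_r^2 = 5.368e-08
Control sample variance s_c^2 = 7.46967e-08
Welch SE (unpooled) = sqrt(s_r^2/n_r + s_c^2/n_c) = sqrt(1.0736e-08 + 1.24494e-08) = sqrt(2.31854e-08) = 0.000152268
|mean_r - mean_c| = 0.000135667
t = 0.000135667 / 0.000152268 = 0.89

0.89


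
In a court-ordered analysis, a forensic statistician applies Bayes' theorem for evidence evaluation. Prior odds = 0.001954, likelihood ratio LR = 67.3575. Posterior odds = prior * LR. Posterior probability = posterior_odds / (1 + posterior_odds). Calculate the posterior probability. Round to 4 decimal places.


Bayesian evidence evaluation:
Posterior odds = prior_odds * LR = 0.001954 * 67.3575 = 0.1316166
Posterior probability = posterior_odds / (1 + posterior_odds)
= 0.1316166 / (1 + 0.1316166)
= 0.1316166 / 1.1316166
= 0.1163

0.1163


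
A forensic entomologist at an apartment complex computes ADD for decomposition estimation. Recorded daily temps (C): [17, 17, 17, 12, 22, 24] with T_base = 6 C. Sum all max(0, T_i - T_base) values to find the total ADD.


Computing ADD day by day:
Day 1: max(0, 17 - 6) = 11
Day 2: max(0, 17 - 6) = 11
Day 3: max(0, 17 - 6) = 11
Day 4: max(0, 12 - 6) = 6
Day 5: max(0, 22 - 6) = 16
Day 6: max(0, 24 - 6) = 18
Total ADD = 73

73


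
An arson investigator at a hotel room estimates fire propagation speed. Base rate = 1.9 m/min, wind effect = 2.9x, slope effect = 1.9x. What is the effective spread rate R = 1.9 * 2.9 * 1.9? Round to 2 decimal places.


Fire spread rate calculation:
R = R0 * wind_factor * slope_factor
= 1.9 * 2.9 * 1.9
= 5.51 * 1.9
= 10.47 m/min

10.47


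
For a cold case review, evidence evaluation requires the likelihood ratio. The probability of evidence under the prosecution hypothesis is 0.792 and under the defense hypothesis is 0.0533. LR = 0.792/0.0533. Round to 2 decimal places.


Likelihood ratio calculation:
LR = P(E|Hp) / P(E|Hd)
LR = 0.792 / 0.0533
LR = 14.86

14.86


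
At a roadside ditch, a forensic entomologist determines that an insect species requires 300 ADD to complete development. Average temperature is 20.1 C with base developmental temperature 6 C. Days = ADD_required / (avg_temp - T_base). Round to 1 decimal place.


Insect development time:
Effective temperature = avg_temp - T_base = 20.1 - 6 = 14.1 C
Days = ADD / effective_temp = 300 / 14.1 = 21.3 days

21.3


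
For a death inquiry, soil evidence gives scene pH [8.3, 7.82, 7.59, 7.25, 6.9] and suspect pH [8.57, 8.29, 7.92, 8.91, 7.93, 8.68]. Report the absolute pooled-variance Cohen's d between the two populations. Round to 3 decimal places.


Pooled-variance Cohen's d for soil pH comparison:
Scene mean = 37.86 / 5 = 7.572
Suspect mean = 50.3 / 6 = 8.383333
Scene sample variance s_s^2 = 0.28677
Suspect sample variance s_c^2 = 0.165827
Pooled variance = ((n_s-1)*s_s^2 + (n_c-1)*s_c^2) / (n_s + n_c - 2) = 0.219579
Pooled SD = sqrt(0.219579) = 0.468593
Mean difference = -0.811333
|d| = |-0.811333| / 0.468593 = 1.731

1.731


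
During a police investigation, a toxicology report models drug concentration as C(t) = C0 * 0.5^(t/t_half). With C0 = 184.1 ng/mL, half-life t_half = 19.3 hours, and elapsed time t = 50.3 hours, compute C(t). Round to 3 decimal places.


Drug concentration decay:
Number of half-lives = t / t_half = 50.3 / 19.3 = 2.606218
Decay factor = 0.5^2.606218 = 0.16422914
C(t) = 184.1 * 0.16422914 = 30.235 ng/mL

30.235


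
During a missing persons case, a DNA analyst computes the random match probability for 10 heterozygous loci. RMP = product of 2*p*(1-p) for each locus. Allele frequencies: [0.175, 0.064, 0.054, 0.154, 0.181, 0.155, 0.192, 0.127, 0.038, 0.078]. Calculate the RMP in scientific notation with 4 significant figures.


Computing RMP for 10 loci:
Locus 1: 2 * 0.175 * 0.825 = 0.28875
Locus 2: 2 * 0.064 * 0.936 = 0.119808
Locus 3: 2 * 0.054 * 0.946 = 0.102168
Locus 4: 2 * 0.154 * 0.846 = 0.260568
Locus 5: 2 * 0.181 * 0.819 = 0.296478
Locus 6: 2 * 0.155 * 0.845 = 0.26195
Locus 7: 2 * 0.192 * 0.808 = 0.310272
Locus 8: 2 * 0.127 * 0.873 = 0.221742
Locus 9: 2 * 0.038 * 0.962 = 0.073112
Locus 10: 2 * 0.078 * 0.922 = 0.143832
RMP = 5.175e-08

5.175e-08


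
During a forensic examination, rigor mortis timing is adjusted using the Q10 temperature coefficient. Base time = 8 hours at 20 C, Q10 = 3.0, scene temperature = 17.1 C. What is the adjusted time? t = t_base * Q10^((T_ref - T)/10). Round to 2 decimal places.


Rigor mortis time adjustment:
Exponent = (T_ref - T_actual) / 10 = (20 - 17.1) / 10 = 0.29
Q10 factor = 3.0^0.29 = 1.3752
t_adjusted = 8 * 1.3752 = 11.00 hours

11.00


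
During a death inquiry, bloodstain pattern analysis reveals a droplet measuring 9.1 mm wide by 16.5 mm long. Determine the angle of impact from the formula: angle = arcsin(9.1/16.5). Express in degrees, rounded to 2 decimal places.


Blood spatter impact angle calculation:
width / length = 9.1 / 16.5 = 0.551515
angle = arcsin(0.551515)
angle = 33.47 degrees

33.47


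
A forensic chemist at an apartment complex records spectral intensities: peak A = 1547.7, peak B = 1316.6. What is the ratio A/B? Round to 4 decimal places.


Spectral peak ratio:
Peak A = 1547.7 counts
Peak B = 1316.6 counts
Ratio = 1547.7 / 1316.6 = 1.1755

1.1755


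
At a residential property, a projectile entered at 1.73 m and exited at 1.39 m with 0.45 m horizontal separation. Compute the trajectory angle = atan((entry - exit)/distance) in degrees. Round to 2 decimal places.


Bullet trajectory angle:
Height difference = 1.73 - 1.39 = 0.34 m
angle = atan(0.34 / 0.45)
angle = atan(0.755556)
angle = 37.07 degrees

37.07


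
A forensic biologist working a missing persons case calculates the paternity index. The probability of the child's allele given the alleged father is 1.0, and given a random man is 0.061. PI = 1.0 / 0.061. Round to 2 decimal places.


Paternity Index calculation:
PI = P(allele|father) / P(allele|random)
PI = 1.0 / 0.061
PI = 16.39

16.39


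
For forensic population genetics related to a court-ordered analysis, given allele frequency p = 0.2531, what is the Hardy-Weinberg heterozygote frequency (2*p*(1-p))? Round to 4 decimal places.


Hardy-Weinberg heterozygote frequency:
q = 1 - p = 1 - 0.2531 = 0.7469
2pq = 2 * 0.2531 * 0.7469 = 0.3781

0.3781


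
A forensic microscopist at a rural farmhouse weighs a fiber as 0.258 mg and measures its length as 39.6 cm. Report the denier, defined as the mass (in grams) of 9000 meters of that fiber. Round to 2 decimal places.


Denier calculation:
Mass in grams = 0.258 mg / 1000 = 0.000258 g
Length in meters = 39.6 cm / 100 = 0.396 m
Linear density = mass / length = 0.000258 / 0.396 = 0.00065152 g/m
Denier = (g/m) * 9000 = 0.00065152 * 9000 = 5.86

5.86


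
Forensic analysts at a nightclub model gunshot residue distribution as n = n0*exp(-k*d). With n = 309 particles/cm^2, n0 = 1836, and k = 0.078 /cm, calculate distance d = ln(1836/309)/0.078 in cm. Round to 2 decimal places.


GSR distance calculation:
n0/n = 1836 / 309 = 5.941748
ln(n0/n) = 1.782003
d = 1.782003 / 0.078 = 22.85 cm

22.85


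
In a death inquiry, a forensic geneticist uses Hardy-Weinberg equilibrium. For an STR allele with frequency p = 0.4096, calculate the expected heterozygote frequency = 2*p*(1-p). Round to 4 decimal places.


Hardy-Weinberg heterozygote frequency:
q = 1 - p = 1 - 0.4096 = 0.5904
2pq = 2 * 0.4096 * 0.5904 = 0.4837

0.4837


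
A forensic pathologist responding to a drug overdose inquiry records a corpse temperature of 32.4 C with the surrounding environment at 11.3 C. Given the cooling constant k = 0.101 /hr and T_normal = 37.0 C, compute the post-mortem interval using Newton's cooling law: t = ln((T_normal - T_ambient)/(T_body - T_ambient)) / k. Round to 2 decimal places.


Using Newton's law of cooling:
t = ln((T_normal - T_ambient) / (T_body - T_ambient)) / k
T_normal - T_ambient = 25.7
T_body - T_ambient = 21.1
Ratio = 1.218009
ln(ratio) = 0.197218
t = 0.197218 / 0.101 = 1.95 hours

1.95


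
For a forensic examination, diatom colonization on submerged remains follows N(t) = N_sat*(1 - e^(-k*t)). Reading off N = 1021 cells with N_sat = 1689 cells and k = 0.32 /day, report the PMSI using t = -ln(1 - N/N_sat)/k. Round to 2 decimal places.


PMSI from diatom colonization curve:
N / N_sat = 1021 / 1689 = 0.6045
1 - N/N_sat = 0.3955
ln(1 - N/N_sat) = -0.927604
t = -ln(1 - N/N_sat) / k = -(-0.927604) / 0.32 = 2.90 days

2.90


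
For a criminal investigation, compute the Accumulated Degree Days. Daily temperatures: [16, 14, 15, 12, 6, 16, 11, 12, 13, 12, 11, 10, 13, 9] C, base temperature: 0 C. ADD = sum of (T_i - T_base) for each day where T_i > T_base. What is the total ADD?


Computing ADD day by day:
Day 1: max(0, 16 - 0) = 16
Day 2: max(0, 14 - 0) = 14
Day 3: max(0, 15 - 0) = 15
Day 4: max(0, 12 - 0) = 12
Day 5: max(0, 6 - 0) = 6
Day 6: max(0, 16 - 0) = 16
Day 7: max(0, 11 - 0) = 11
Day 8: max(0, 12 - 0) = 12
Day 9: max(0, 13 - 0) = 13
Day 10: max(0, 12 - 0) = 12
Day 11: max(0, 11 - 0) = 11
Day 12: max(0, 10 - 0) = 10
Day 13: max(0, 13 - 0) = 13
Day 14: max(0, 9 - 0) = 9
Total ADD = 170

170


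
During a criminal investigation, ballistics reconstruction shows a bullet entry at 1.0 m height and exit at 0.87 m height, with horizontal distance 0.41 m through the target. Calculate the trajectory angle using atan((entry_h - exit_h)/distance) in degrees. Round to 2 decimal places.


Bullet trajectory angle:
Height difference = 1.0 - 0.87 = 0.13 m
angle = atan(0.13 / 0.41)
angle = atan(0.317073)
angle = 17.59 degrees

17.59


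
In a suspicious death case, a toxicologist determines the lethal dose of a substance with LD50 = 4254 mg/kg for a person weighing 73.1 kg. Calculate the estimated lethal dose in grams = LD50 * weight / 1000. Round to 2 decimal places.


Lethal dose calculation:
Lethal dose = LD50 * body_weight / 1000
= 4254 * 73.1 / 1000
= 310967.4 / 1000
= 310.97 g

310.97


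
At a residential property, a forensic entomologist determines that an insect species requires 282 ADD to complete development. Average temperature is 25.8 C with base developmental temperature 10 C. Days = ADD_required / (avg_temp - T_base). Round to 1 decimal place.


Insect development time:
Effective temperature = avg_temp - T_base = 25.8 - 10 = 15.8 C
Days = ADD / effective_temp = 282 / 15.8 = 17.8 days

17.8


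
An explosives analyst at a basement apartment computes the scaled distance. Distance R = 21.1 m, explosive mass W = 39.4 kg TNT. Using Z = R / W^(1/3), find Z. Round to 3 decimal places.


Scaled distance calculation:
W^(1/3) = 39.4^(1/3) = 3.402766
Z = R / W^(1/3) = 21.1 / 3.402766
Z = 6.201 m/kg^(1/3)

6.201


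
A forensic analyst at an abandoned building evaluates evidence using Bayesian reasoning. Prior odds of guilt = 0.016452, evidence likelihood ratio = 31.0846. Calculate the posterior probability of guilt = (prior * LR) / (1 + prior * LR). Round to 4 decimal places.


Bayesian evidence evaluation:
Posterior odds = prior_odds * LR = 0.016452 * 31.0846 = 0.5114038
Posterior probability = posterior_odds / (1 + posterior_odds)
= 0.5114038 / (1 + 0.5114038)
= 0.5114038 / 1.5114038
= 0.3384

0.3384


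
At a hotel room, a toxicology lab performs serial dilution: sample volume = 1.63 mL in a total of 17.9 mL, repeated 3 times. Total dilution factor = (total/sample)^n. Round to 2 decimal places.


Dilution factor calculation:
Single dilution = V_total / V_sample = 17.9 / 1.63 ≈ 10.981595
Number of dilutions = 3
Total DF = (17.9 / 1.63)^3 (full precision, rounded at the end) = 1324.33

1324.33


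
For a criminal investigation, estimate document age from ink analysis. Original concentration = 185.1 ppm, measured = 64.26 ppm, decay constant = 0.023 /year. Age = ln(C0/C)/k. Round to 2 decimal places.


Document age estimation:
C0/C = 185.1 / 64.26 = 2.880486
ln(C0/C) = 1.057959
t = 1.057959 / 0.023 = 46.00 years

46.00


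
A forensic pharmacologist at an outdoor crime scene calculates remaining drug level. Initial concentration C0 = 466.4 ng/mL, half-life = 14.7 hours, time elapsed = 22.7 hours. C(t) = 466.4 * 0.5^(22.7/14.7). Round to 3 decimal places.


Drug concentration decay:
Number of half-lives = t / t_half = 22.7 / 14.7 = 1.544218
Decay factor = 0.5^1.544218 = 0.34288151
C(t) = 466.4 * 0.34288151 = 159.920 ng/mL

159.920


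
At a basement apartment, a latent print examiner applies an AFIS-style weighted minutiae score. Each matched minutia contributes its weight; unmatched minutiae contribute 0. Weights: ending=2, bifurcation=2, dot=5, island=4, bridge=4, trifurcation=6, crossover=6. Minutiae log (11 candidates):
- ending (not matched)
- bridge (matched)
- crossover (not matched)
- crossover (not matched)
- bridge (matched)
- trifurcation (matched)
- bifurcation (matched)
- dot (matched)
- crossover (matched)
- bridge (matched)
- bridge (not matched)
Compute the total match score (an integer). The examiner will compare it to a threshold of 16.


Weighted minutiae match score:
  ending: not matched, +0
  bridge: matched, +4 (running total 4)
  crossover: not matched, +0
  crossover: not matched, +0
  bridge: matched, +4 (running total 8)
  trifurcation: matched, +6 (running total 14)
  bifurcation: matched, +2 (running total 16)
  dot: matched, +5 (running total 21)
  crossover: matched, +6 (running total 27)
  bridge: matched, +4 (running total 31)
  bridge: not matched, +0
Total score = 31
Threshold = 16; verdict = identification

31


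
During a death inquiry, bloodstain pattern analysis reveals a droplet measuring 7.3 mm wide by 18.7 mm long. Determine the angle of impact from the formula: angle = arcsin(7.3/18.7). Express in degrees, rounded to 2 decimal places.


Blood spatter impact angle calculation:
width / length = 7.3 / 18.7 = 0.390374
angle = arcsin(0.390374)
angle = 22.98 degrees

22.98


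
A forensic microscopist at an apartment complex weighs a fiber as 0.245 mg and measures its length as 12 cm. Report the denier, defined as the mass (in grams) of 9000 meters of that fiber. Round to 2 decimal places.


Denier calculation:
Mass in grams = 0.245 mg / 1000 = 0.000245 g
Length in meters = 12 cm / 100 = 0.12 m
Linear density = mass / length = 0.000245 / 0.12 = 0.00204167 g/m
Denier = (g/m) * 9000 = 0.00204167 * 9000 = 18.38

18.38


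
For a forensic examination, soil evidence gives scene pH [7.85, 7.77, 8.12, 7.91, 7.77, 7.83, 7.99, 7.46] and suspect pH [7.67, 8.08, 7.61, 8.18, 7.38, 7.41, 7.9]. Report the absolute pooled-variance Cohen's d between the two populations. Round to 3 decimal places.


Pooled-variance Cohen's d for soil pH comparison:
Scene mean = 62.7 / 8 = 7.8375
Suspect mean = 54.23 / 7 = 7.747143
Scene sample variance s_s^2 = 0.037164
Suspect sample variance s_c^2 = 0.099124
Pooled variance = ((n_s-1)*s_s^2 + (n_c-1)*s_c^2) / (n_s + n_c - 2) = 0.065761
Pooled SD = sqrt(0.065761) = 0.256439
Mean difference = 0.090357
|d| = |0.090357| / 0.256439 = 0.352

0.352


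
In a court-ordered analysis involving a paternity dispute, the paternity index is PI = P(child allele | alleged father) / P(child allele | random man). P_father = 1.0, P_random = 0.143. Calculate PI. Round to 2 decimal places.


Paternity Index calculation:
PI = P(allele|father) / P(allele|random)
PI = 1.0 / 0.143
PI = 6.99

6.99


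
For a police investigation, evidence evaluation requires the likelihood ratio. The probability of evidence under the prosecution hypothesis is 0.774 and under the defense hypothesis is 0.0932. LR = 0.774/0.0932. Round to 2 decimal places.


Likelihood ratio calculation:
LR = P(E|Hp) / P(E|Hd)
LR = 0.774 / 0.0932
LR = 8.30

8.30


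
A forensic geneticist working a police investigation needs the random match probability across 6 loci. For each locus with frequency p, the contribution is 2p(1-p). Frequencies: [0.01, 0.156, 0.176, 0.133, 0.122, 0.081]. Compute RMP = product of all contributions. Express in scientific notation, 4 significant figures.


Computing RMP for 6 loci:
Locus 1: 2 * 0.01 * 0.99 = 0.0198
Locus 2: 2 * 0.156 * 0.844 = 0.263328
Locus 3: 2 * 0.176 * 0.824 = 0.290048
Locus 4: 2 * 0.133 * 0.867 = 0.230622
Locus 5: 2 * 0.122 * 0.878 = 0.214232
Locus 6: 2 * 0.081 * 0.919 = 0.148878
RMP = 1.112e-05

1.112e-05


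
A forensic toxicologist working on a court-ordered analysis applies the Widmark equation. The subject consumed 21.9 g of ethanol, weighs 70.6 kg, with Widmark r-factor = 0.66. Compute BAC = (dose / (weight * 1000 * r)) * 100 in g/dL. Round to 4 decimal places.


Applying the Widmark formula:
BAC = (dose_g / (body_wt * 1000 * r)) * 100
Denominator = 70.6 * 1000 * 0.66 = 46596
BAC = (21.9 / 46596) * 100
BAC = 0.0470 g/dL

0.0470


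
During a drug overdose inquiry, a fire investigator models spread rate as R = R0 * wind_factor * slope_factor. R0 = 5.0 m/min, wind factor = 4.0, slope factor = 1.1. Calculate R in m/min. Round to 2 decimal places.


Fire spread rate calculation:
R = R0 * wind_factor * slope_factor
= 5.0 * 4.0 * 1.1
= 20 * 1.1
= 22.00 m/min

22.00


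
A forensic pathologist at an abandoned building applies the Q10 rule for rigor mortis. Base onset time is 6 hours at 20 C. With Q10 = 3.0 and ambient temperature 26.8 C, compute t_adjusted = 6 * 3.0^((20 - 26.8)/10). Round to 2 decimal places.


Rigor mortis time adjustment:
Exponent = (T_ref - T_actual) / 10 = (20 - 26.8) / 10 = -0.68
Q10 factor = 3.0^-0.68 = 0.47376
t_adjusted = 6 * 0.47376 = 2.84 hours

2.84


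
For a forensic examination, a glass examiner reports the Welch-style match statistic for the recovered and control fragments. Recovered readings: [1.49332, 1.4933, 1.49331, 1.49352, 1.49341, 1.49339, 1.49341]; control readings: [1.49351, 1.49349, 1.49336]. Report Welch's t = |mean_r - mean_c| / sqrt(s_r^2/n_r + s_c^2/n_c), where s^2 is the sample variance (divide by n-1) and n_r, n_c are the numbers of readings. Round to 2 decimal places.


Welch's t-criterion for glass RI comparison:
Recovered mean = sum / n_r = 10.45366 / 7 = 1.49338
Control mean = sum / n_c = 4.48036 / 3 = 1.4934533
Recovered sample variance s_r^2 = 6.06667e-09
Control sample variance s_c^2 = 6.63333e-09
Welch SE (unpooled) = sqrt(s_r^2/n_r + s_c^2/n_c) = sqrt(8.66667e-10 + 2.21111e-09) = sqrt(3.07778e-09) = 5.54777e-05
|mean_r - mean_c| = 7.33333e-05
t = 7.33333e-05 / 5.54777e-05 = 1.32

1.32


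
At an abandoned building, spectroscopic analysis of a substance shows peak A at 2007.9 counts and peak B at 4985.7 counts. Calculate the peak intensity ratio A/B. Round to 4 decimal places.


Spectral peak ratio:
Peak A = 2007.9 counts
Peak B = 4985.7 counts
Ratio = 2007.9 / 4985.7 = 0.4027

0.4027


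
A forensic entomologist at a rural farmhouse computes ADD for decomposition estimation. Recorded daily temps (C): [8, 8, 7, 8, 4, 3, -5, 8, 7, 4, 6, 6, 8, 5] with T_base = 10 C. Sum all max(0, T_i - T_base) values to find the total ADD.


Computing ADD day by day:
Day 1: max(0, 8 - 10) = 0
Day 2: max(0, 8 - 10) = 0
Day 3: max(0, 7 - 10) = 0
Day 4: max(0, 8 - 10) = 0
Day 5: max(0, 4 - 10) = 0
Day 6: max(0, 3 - 10) = 0
Day 7: max(0, -5 - 10) = 0
Day 8: max(0, 8 - 10) = 0
Day 9: max(0, 7 - 10) = 0
Day 10: max(0, 4 - 10) = 0
Day 11: max(0, 6 - 10) = 0
Day 12: max(0, 6 - 10) = 0
Day 13: max(0, 8 - 10) = 0
Day 14: max(0, 5 - 10) = 0
Total ADD = 0

0


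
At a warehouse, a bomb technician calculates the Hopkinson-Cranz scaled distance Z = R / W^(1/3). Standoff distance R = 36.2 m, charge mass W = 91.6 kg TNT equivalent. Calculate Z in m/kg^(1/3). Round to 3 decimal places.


Scaled distance calculation:
W^(1/3) = 91.6^(1/3) = 4.507805
Z = R / W^(1/3) = 36.2 / 4.507805
Z = 8.031 m/kg^(1/3)

8.031


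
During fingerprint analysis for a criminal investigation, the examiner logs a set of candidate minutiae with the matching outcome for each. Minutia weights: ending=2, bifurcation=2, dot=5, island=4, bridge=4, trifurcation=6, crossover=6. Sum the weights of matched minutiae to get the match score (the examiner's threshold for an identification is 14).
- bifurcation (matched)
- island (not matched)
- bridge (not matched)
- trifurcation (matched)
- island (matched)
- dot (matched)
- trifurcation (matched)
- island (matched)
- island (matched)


Weighted minutiae match score:
  bifurcation: matched, +2 (running total 2)
  island: not matched, +0
  bridge: not matched, +0
  trifurcation: matched, +6 (running total 8)
  island: matched, +4 (running total 12)
  dot: matched, +5 (running total 17)
  trifurcation: matched, +6 (running total 23)
  island: matched, +4 (running total 27)
  island: matched, +4 (running total 31)
Total score = 31
Threshold = 14; verdict = identification

31


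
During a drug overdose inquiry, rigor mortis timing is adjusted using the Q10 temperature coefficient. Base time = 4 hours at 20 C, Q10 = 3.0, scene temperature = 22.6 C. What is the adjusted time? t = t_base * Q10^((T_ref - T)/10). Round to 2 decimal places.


Rigor mortis time adjustment:
Exponent = (T_ref - T_actual) / 10 = (20 - 22.6) / 10 = -0.26
Q10 factor = 3.0^-0.26 = 0.75153
t_adjusted = 4 * 0.75153 = 3.01 hours

3.01


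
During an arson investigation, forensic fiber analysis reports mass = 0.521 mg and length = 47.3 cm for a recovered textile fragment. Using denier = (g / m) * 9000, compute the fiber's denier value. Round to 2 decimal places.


Denier calculation:
Mass in grams = 0.521 mg / 1000 = 0.000521 g
Length in meters = 47.3 cm / 100 = 0.473 m
Linear density = mass / length = 0.000521 / 0.473 = 0.00110148 g/m
Denier = (g/m) * 9000 = 0.00110148 * 9000 = 9.91

9.91


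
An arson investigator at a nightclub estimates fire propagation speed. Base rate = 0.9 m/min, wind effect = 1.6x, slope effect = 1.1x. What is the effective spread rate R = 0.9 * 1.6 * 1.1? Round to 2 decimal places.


Fire spread rate calculation:
R = R0 * wind_factor * slope_factor
= 0.9 * 1.6 * 1.1
= 1.44 * 1.1
= 1.58 m/min

1.58


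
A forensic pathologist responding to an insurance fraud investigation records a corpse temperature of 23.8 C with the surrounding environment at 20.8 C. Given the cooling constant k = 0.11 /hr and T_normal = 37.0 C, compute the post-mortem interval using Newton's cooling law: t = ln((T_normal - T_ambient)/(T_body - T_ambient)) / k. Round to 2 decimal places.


Using Newton's law of cooling:
t = ln((T_normal - T_ambient) / (T_body - T_ambient)) / k
T_normal - T_ambient = 16.2
T_body - T_ambient = 3.0
Ratio = 5.4
ln(ratio) = 1.686399
t = 1.686399 / 0.11 = 15.33 hours

15.33


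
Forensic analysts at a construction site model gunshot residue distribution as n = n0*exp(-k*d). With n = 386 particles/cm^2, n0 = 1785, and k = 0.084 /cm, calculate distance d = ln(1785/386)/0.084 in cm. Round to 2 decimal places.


GSR distance calculation:
n0/n = 1785 / 386 = 4.624352
ln(n0/n) = 1.531336
d = 1.531336 / 0.084 = 18.23 cm

18.23


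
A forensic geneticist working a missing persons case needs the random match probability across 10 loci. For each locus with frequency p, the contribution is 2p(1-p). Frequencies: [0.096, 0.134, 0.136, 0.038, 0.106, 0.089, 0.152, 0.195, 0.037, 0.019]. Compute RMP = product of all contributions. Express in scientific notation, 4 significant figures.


Computing RMP for 10 loci:
Locus 1: 2 * 0.096 * 0.904 = 0.173568
Locus 2: 2 * 0.134 * 0.866 = 0.232088
Locus 3: 2 * 0.136 * 0.864 = 0.235008
Locus 4: 2 * 0.038 * 0.962 = 0.073112
Locus 5: 2 * 0.106 * 0.894 = 0.189528
Locus 6: 2 * 0.089 * 0.911 = 0.162158
Locus 7: 2 * 0.152 * 0.848 = 0.257792
Locus 8: 2 * 0.195 * 0.805 = 0.31395
Locus 9: 2 * 0.037 * 0.963 = 0.071262
Locus 10: 2 * 0.019 * 0.981 = 0.037278
RMP = 4.573e-09

4.573e-09


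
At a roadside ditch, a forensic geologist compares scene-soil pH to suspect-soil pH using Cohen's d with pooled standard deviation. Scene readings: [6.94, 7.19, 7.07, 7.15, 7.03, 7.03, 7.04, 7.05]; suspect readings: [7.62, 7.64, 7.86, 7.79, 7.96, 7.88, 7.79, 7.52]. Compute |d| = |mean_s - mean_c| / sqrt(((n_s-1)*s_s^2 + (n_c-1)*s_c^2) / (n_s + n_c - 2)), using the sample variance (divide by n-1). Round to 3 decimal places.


Pooled-variance Cohen's d for soil pH comparison:
Scene mean = 56.5 / 8 = 7.0625
Suspect mean = 62.06 / 8 = 7.7575
Scene sample variance s_s^2 = 0.005964
Suspect sample variance s_c^2 = 0.022536
Pooled variance = ((n_s-1)*s_s^2 + (n_c-1)*s_c^2) / (n_s + n_c - 2) = 0.01425
Pooled SD = sqrt(0.01425) = 0.119373
Mean difference = -0.695
|d| = |-0.695| / 0.119373 = 5.822

5.822


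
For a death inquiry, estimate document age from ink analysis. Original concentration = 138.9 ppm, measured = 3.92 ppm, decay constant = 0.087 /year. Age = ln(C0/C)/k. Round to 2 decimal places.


Document age estimation:
C0/C = 138.9 / 3.92 = 35.433673
ln(C0/C) = 3.567663
t = 3.567663 / 0.087 = 41.01 years

41.01


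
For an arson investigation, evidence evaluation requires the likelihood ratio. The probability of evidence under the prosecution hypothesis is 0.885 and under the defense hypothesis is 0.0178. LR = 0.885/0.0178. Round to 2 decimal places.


Likelihood ratio calculation:
LR = P(E|Hp) / P(E|Hd)
LR = 0.885 / 0.0178
LR = 49.72

49.72


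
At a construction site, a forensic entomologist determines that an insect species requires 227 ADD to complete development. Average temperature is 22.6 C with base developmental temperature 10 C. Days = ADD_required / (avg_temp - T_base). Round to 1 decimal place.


Insect development time:
Effective temperature = avg_temp - T_base = 22.6 - 10 = 12.6 C
Days = ADD / effective_temp = 227 / 12.6 = 18.0 days

18.0


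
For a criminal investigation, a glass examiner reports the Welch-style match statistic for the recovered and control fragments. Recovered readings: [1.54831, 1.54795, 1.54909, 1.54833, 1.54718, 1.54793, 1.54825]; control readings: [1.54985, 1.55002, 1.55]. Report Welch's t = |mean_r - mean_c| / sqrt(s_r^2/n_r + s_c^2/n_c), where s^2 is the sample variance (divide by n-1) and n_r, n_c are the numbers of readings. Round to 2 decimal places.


Welch's t-criterion for glass RI comparison:
Recovered mean = sum / n_r = 10.83704 / 7 = 1.5481486
Control mean = sum / n_c = 4.64987 / 3 = 1.5499567
Recovered sample variance s_r^2 = 3.30148e-07
Control sample variance s_c^2 = 8.63333e-09
Welch SE (unpooled) = sqrt(s_r^2/n_r + s_c^2/n_c) = sqrt(4.71639e-08 + 2.87778e-09) = sqrt(5.00417e-08) = 0.0002237
|mean_r - mean_c| = 0.0018081
t = 0.0018081 / 0.0002237 = 8.08

8.08


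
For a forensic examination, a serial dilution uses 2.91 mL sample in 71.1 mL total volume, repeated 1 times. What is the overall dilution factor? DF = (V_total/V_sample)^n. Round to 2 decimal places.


Dilution factor calculation:
Single dilution = V_total / V_sample = 71.1 / 2.91 ≈ 24.43299
Number of dilutions = 1
Total DF = (71.1 / 2.91)^1 (full precision, rounded at the end) = 24.43

24.43


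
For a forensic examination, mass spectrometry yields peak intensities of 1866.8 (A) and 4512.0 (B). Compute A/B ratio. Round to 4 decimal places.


Spectral peak ratio:
Peak A = 1866.8 counts
Peak B = 4512.0 counts
Ratio = 1866.8 / 4512.0 = 0.4137

0.4137


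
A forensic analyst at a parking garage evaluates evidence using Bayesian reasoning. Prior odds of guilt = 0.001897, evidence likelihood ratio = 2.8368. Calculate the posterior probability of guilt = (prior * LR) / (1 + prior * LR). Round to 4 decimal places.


Bayesian evidence evaluation:
Posterior odds = prior_odds * LR = 0.001897 * 2.8368 = 0.00538141
Posterior probability = posterior_odds / (1 + posterior_odds)
= 0.00538141 / (1 + 0.00538141)
= 0.00538141 / 1.00538141
= 0.0054

0.0054


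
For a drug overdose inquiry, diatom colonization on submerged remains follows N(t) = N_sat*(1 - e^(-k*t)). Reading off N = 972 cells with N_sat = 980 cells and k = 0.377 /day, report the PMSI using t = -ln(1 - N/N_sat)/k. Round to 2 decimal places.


PMSI from diatom colonization curve:
N / N_sat = 972 / 980 = 0.991837
1 - N/N_sat = 0.008163
ln(1 - N/N_sat) = -4.808144
t = -ln(1 - N/N_sat) / k = -(-4.808144) / 0.377 = 12.75 days

12.75


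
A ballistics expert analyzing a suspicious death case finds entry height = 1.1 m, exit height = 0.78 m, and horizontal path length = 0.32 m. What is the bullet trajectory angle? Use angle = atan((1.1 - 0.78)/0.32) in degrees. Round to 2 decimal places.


Bullet trajectory angle:
Height difference = 1.1 - 0.78 = 0.32 m
angle = atan(0.32 / 0.32)
angle = atan(1)
angle = 45.00 degrees

45.00


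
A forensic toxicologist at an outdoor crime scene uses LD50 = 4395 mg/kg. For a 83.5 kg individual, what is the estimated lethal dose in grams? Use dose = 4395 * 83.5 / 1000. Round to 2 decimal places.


Lethal dose calculation:
Lethal dose = LD50 * body_weight / 1000
= 4395 * 83.5 / 1000
= 366982.5 / 1000
= 366.98 g

366.98


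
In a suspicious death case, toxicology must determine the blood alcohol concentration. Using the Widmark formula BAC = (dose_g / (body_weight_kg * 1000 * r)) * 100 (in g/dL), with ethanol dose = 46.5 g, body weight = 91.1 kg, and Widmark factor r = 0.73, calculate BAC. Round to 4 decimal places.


Applying the Widmark formula:
BAC = (dose_g / (body_wt * 1000 * r)) * 100
Denominator = 91.1 * 1000 * 0.73 = 66503
BAC = (46.5 / 66503) * 100
BAC = 0.0699 g/dL

0.0699


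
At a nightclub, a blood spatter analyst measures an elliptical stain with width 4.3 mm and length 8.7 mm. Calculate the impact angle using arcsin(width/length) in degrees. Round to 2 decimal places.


Blood spatter impact angle calculation:
width / length = 4.3 / 8.7 = 0.494253
angle = arcsin(0.494253)
angle = 29.62 degrees

29.62


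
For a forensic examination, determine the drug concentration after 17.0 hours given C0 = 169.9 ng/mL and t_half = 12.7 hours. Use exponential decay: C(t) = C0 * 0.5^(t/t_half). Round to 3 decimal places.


Drug concentration decay:
Number of half-lives = t / t_half = 17.0 / 12.7 = 1.338583
Decay factor = 0.5^1.338583 = 0.39540883
C(t) = 169.9 * 0.39540883 = 67.180 ng/mL

67.180


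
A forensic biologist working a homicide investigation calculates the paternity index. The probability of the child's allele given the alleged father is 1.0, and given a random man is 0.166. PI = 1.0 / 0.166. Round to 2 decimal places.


Paternity Index calculation:
PI = P(allele|father) / P(allele|random)
PI = 1.0 / 0.166
PI = 6.02

6.02


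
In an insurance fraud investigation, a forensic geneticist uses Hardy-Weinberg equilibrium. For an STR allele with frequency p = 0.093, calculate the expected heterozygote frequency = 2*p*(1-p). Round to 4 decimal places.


Hardy-Weinberg heterozygote frequency:
q = 1 - p = 1 - 0.093 = 0.907
2pq = 2 * 0.093 * 0.907 = 0.1687

0.1687


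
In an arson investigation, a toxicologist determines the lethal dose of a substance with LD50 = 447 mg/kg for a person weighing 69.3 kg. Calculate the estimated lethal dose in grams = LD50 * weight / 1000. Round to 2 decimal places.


Lethal dose calculation:
Lethal dose = LD50 * body_weight / 1000
= 447 * 69.3 / 1000
= 30977.1 / 1000
= 30.98 g

30.98


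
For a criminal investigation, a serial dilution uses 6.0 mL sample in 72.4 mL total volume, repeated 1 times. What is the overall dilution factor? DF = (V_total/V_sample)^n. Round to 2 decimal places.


Dilution factor calculation:
Single dilution = V_total / V_sample = 72.4 / 6.0 ≈ 12.066667
Number of dilutions = 1
Total DF = (72.4 / 6.0)^1 (full precision, rounded at the end) = 12.07

12.07


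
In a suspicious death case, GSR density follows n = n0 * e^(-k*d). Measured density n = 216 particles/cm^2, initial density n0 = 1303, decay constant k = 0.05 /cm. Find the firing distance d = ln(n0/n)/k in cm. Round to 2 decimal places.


GSR distance calculation:
n0/n = 1303 / 216 = 6.032407
ln(n0/n) = 1.797146
d = 1.797146 / 0.05 = 35.94 cm

35.94


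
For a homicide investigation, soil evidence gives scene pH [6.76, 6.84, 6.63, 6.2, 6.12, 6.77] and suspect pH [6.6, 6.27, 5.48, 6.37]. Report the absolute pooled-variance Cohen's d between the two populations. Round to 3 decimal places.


Pooled-variance Cohen's d for soil pH comparison:
Scene mean = 39.32 / 6 = 6.553333
Suspect mean = 24.72 / 4 = 6.18
Scene sample variance s_s^2 = 0.098067
Suspect sample variance s_c^2 = 0.236867
Pooled variance = ((n_s-1)*s_s^2 + (n_c-1)*s_c^2) / (n_s + n_c - 2) = 0.150117
Pooled SD = sqrt(0.150117) = 0.387449
Mean difference = 0.373333
|d| = |0.373333| / 0.387449 = 0.964

0.964


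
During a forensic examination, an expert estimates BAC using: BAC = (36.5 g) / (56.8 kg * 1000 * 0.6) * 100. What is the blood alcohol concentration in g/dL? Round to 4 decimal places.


Applying the Widmark formula:
BAC = (dose_g / (body_wt * 1000 * r)) * 100
Denominator = 56.8 * 1000 * 0.6 = 34080
BAC = (36.5 / 34080) * 100
BAC = 0.1071 g/dL

0.1071


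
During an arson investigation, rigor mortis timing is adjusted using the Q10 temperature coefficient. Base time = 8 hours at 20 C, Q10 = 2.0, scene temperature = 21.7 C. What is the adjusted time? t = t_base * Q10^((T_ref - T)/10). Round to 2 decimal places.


Rigor mortis time adjustment:
Exponent = (T_ref - T_actual) / 10 = (20 - 21.7) / 10 = -0.17
Q10 factor = 2.0^-0.17 = 0.88884
t_adjusted = 8 * 0.88884 = 7.11 hours

7.11
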